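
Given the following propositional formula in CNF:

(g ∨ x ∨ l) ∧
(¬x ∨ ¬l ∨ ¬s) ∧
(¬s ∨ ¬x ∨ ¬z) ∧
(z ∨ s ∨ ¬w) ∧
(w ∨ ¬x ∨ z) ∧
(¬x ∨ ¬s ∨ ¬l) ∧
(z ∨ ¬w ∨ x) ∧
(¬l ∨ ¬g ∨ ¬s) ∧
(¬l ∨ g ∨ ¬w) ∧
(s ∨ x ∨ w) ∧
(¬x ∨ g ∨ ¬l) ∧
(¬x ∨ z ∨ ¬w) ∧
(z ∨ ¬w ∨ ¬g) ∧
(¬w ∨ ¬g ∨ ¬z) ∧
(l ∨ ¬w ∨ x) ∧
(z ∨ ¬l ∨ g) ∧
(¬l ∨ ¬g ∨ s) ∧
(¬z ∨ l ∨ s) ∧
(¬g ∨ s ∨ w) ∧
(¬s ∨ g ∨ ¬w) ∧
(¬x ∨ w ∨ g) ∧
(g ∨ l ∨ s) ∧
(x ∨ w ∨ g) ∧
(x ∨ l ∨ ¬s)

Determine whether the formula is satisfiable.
No

No, the formula is not satisfiable.

No assignment of truth values to the variables can make all 24 clauses true simultaneously.

The formula is UNSAT (unsatisfiable).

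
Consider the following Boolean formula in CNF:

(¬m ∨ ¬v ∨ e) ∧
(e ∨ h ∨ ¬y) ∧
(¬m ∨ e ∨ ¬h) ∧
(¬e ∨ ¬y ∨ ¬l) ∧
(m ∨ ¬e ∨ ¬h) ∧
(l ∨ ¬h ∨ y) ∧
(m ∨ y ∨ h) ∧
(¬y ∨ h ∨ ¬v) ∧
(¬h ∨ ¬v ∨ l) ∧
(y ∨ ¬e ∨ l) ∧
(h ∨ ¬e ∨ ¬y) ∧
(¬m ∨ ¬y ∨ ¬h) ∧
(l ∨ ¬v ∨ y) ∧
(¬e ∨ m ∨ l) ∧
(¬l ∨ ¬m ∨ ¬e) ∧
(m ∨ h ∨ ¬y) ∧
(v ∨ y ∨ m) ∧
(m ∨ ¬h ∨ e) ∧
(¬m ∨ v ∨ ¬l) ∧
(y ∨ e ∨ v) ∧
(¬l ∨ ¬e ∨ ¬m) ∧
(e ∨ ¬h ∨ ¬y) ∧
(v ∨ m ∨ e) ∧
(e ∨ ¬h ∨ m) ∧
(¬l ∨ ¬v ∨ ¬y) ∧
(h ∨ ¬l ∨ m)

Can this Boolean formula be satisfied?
No

No, the formula is not satisfiable.

No assignment of truth values to the variables can make all 26 clauses true simultaneously.

The formula is UNSAT (unsatisfiable).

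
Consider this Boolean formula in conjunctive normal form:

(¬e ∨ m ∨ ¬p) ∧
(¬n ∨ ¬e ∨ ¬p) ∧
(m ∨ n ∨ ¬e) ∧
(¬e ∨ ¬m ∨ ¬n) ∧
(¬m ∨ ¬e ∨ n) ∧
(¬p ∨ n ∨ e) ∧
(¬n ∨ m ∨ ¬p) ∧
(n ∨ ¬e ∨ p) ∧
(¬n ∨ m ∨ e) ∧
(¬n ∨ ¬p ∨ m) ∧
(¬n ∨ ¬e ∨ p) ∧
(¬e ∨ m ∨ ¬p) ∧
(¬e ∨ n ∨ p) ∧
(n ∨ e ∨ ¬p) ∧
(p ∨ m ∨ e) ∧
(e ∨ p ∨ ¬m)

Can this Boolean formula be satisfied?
Yes

Yes, the formula is satisfiable.

One satisfying assignment is: n=True, p=True, m=True, e=False

Verification: With this assignment, all 16 clauses evaluate to true.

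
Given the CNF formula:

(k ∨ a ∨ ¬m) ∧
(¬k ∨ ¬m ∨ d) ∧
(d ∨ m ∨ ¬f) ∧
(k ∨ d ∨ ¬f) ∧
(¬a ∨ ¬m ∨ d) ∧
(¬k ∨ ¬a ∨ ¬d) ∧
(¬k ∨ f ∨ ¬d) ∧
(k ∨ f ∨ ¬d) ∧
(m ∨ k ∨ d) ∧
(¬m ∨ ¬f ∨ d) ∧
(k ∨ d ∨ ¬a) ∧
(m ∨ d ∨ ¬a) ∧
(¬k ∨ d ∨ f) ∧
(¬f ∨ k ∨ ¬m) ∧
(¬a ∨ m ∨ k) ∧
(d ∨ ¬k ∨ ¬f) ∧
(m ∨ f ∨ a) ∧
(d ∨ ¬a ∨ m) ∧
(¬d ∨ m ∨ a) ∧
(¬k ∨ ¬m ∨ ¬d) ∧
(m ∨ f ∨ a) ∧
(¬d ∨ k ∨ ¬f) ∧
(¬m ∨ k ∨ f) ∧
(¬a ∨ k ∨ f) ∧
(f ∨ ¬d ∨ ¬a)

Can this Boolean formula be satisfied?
No

No, the formula is not satisfiable.

No assignment of truth values to the variables can make all 25 clauses true simultaneously.

The formula is UNSAT (unsatisfiable).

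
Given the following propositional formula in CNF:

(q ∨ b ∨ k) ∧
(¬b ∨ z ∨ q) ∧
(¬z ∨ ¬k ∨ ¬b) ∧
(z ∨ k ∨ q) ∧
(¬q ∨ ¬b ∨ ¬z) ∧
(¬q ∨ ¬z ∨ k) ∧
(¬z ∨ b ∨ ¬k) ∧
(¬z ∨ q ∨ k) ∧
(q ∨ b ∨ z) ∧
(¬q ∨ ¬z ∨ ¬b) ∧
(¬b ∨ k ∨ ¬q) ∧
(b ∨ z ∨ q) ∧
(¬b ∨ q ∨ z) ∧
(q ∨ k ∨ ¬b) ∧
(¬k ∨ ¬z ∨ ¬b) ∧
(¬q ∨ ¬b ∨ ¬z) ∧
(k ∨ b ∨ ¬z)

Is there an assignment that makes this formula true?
Yes

Yes, the formula is satisfiable.

One satisfying assignment is: k=False, b=False, z=False, q=True

Verification: With this assignment, all 17 clauses evaluate to true.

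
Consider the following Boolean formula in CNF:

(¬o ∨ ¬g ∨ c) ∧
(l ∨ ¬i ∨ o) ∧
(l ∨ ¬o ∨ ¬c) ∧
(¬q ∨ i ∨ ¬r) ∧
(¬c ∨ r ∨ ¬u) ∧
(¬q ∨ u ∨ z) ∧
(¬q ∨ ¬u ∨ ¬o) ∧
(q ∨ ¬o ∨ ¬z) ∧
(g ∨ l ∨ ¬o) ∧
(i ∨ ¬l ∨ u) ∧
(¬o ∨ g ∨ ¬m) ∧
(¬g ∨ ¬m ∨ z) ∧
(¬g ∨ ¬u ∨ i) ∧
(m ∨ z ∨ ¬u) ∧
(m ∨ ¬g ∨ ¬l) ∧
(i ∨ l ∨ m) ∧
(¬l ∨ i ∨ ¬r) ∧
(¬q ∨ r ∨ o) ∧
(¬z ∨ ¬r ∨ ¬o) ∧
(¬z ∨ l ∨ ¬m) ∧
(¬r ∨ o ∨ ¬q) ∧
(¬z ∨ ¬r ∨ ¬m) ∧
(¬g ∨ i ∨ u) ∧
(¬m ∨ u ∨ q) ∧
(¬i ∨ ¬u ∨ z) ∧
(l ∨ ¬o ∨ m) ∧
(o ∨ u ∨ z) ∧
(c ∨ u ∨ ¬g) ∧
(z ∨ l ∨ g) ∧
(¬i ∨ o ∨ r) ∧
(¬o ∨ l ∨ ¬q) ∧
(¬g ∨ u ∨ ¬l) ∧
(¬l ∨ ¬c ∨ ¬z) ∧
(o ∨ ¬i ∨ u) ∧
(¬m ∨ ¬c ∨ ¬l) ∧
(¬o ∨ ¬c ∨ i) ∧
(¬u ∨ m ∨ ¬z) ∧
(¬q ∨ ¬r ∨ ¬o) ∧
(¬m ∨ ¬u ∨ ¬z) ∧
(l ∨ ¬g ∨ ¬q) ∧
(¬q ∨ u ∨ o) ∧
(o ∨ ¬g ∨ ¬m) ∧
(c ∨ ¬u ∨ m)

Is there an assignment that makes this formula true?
Yes

Yes, the formula is satisfiable.

One satisfying assignment is: m=False, r=False, c=False, o=True, i=True, l=True, g=False, q=False, z=False, u=False

Verification: With this assignment, all 43 clauses evaluate to true.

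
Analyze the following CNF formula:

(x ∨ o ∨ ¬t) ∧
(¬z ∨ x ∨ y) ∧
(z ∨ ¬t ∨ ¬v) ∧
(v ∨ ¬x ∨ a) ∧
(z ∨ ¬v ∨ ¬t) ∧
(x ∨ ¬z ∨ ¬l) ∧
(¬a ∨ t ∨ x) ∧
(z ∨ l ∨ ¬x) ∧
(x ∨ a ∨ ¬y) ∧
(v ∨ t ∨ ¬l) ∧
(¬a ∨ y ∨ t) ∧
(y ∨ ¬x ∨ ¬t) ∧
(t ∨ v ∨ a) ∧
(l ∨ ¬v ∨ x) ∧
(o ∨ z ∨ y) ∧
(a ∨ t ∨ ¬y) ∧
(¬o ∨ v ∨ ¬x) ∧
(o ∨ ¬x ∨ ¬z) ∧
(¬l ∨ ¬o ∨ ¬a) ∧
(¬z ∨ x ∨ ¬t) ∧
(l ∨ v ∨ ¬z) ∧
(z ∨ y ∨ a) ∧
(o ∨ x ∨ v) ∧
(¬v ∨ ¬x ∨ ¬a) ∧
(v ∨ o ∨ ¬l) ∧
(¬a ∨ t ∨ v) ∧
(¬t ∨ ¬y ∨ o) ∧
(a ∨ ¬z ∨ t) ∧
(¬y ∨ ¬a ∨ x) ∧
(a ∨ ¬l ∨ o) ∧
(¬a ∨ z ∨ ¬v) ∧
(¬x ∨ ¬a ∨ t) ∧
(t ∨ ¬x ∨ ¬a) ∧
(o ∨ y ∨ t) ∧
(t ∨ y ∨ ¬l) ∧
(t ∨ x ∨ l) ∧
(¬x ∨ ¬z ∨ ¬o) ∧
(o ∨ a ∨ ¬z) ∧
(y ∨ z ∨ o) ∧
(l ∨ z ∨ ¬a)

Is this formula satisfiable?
No

No, the formula is not satisfiable.

No assignment of truth values to the variables can make all 40 clauses true simultaneously.

The formula is UNSAT (unsatisfiable).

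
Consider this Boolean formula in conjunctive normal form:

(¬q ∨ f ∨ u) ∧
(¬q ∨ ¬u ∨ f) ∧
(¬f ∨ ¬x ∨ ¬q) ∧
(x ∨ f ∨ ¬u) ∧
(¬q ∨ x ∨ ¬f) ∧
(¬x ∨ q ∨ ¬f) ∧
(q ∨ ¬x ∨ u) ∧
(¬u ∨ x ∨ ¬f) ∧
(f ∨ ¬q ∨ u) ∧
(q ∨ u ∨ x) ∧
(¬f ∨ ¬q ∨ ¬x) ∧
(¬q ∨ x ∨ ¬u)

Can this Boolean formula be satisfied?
Yes

Yes, the formula is satisfiable.

One satisfying assignment is: f=False, x=True, q=False, u=True

Verification: With this assignment, all 12 clauses evaluate to true.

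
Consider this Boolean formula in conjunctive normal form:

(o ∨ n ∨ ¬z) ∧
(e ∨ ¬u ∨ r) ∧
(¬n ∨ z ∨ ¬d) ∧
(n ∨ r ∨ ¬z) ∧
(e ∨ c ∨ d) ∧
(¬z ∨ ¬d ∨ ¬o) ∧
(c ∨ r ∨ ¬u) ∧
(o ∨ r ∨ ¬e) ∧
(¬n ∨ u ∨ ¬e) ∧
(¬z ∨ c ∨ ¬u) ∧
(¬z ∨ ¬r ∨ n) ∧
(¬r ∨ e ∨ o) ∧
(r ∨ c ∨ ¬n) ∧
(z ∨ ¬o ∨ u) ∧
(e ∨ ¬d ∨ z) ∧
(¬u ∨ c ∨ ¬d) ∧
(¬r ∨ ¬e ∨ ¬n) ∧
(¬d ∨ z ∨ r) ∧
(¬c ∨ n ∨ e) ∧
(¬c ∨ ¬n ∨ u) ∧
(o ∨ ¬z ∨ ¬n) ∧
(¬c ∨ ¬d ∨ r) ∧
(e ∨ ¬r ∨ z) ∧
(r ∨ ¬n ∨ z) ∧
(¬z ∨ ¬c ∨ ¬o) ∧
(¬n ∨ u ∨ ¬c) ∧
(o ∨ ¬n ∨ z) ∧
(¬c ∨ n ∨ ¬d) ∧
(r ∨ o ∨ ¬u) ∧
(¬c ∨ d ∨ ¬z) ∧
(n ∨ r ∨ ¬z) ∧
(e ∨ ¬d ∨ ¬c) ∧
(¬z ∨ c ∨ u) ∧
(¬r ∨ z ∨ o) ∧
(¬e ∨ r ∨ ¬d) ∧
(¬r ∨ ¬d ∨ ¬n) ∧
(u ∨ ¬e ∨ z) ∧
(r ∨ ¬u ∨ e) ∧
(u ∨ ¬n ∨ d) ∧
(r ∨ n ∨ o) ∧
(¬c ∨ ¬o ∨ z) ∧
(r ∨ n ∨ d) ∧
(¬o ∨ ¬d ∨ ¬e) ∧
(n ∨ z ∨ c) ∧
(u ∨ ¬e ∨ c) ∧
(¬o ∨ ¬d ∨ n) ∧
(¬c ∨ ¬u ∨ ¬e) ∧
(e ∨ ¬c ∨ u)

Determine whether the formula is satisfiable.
No

No, the formula is not satisfiable.

No assignment of truth values to the variables can make all 48 clauses true simultaneously.

The formula is UNSAT (unsatisfiable).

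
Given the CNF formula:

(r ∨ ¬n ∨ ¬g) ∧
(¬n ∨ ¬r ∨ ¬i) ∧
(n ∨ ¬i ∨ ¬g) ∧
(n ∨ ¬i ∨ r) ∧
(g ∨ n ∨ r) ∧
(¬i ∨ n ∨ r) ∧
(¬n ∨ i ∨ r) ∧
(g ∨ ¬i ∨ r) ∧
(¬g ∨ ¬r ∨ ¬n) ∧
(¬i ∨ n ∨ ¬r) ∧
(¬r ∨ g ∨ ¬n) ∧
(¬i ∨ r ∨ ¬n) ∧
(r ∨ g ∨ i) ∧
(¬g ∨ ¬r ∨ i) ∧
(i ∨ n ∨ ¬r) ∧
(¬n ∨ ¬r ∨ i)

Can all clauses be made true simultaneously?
Yes

Yes, the formula is satisfiable.

One satisfying assignment is: g=True, n=False, r=False, i=False

Verification: With this assignment, all 16 clauses evaluate to true.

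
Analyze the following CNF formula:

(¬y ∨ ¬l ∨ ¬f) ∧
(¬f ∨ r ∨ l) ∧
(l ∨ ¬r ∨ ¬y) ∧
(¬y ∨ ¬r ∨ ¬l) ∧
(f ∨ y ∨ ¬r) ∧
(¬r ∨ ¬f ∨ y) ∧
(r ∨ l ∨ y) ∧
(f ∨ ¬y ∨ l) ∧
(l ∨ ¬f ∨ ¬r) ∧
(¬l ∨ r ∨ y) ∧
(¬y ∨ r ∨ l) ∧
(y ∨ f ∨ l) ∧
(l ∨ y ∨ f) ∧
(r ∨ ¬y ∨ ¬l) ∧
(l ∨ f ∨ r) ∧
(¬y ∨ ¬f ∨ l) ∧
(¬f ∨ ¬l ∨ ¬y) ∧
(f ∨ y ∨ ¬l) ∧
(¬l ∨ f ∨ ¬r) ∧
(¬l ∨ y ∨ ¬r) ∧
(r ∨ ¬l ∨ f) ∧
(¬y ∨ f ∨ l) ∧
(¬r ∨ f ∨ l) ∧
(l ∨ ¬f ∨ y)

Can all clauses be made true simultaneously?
No

No, the formula is not satisfiable.

No assignment of truth values to the variables can make all 24 clauses true simultaneously.

The formula is UNSAT (unsatisfiable).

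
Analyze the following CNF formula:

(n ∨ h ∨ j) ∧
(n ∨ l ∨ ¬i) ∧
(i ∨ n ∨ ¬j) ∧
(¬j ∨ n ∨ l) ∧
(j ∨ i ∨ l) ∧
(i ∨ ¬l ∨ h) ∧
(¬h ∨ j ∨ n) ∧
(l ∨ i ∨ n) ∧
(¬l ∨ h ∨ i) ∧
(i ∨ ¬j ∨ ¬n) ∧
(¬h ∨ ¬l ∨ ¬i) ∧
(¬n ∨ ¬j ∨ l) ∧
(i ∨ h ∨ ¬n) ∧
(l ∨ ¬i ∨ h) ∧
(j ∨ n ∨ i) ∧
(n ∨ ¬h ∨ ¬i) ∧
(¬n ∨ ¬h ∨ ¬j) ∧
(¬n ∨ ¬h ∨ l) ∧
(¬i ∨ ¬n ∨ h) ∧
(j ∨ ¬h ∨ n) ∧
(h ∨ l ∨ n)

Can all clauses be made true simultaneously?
Yes

Yes, the formula is satisfiable.

One satisfying assignment is: h=False, i=True, l=True, j=True, n=False

Verification: With this assignment, all 21 clauses evaluate to true.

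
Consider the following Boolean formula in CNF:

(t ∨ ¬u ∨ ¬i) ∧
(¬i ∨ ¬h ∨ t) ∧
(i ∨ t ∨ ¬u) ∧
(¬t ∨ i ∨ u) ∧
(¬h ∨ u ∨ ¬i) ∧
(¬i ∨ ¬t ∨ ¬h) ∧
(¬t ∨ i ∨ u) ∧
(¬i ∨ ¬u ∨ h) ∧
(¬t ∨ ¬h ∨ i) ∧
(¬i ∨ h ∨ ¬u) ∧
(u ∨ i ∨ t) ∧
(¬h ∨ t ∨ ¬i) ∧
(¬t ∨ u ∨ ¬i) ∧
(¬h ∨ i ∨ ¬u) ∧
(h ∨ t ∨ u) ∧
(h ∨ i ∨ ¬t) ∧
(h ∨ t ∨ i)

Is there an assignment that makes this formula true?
No

No, the formula is not satisfiable.

No assignment of truth values to the variables can make all 17 clauses true simultaneously.

The formula is UNSAT (unsatisfiable).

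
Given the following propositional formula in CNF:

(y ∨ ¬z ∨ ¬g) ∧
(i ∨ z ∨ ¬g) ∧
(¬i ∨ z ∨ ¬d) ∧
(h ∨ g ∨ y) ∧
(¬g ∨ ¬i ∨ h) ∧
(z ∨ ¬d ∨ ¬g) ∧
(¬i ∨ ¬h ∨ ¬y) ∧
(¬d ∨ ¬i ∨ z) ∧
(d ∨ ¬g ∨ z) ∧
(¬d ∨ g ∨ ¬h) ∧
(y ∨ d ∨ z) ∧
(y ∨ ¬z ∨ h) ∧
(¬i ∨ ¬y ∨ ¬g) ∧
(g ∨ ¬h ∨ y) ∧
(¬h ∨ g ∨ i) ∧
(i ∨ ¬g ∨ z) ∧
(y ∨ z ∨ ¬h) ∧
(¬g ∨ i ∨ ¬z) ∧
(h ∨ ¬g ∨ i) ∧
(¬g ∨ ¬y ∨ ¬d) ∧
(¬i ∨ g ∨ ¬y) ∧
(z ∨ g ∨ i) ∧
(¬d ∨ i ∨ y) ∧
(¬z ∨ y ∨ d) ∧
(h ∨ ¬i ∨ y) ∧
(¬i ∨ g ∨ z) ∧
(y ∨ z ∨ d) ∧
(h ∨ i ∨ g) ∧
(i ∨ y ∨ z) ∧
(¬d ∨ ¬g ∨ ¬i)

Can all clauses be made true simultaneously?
No

No, the formula is not satisfiable.

No assignment of truth values to the variables can make all 30 clauses true simultaneously.

The formula is UNSAT (unsatisfiable).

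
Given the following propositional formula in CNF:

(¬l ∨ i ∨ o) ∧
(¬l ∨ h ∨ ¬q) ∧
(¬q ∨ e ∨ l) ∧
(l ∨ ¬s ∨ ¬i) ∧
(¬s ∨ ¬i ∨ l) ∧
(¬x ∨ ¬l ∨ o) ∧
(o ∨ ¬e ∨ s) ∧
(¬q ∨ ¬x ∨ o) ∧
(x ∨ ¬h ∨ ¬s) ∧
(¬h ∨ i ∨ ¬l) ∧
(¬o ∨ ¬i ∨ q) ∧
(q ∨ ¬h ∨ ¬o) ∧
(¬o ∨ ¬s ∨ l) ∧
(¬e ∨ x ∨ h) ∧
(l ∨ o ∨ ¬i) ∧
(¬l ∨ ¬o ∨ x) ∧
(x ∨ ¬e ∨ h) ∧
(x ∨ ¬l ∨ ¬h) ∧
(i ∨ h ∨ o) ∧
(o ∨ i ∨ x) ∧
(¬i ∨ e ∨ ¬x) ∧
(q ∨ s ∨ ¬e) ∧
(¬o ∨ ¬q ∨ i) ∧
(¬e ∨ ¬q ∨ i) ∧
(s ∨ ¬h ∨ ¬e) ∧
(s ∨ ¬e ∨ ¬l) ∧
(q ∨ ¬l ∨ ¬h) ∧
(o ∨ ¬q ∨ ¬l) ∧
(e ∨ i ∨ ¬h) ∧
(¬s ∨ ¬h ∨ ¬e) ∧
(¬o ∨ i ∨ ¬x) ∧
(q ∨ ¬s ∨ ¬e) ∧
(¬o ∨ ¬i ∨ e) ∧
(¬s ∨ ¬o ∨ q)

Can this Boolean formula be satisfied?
Yes

Yes, the formula is satisfiable.

One satisfying assignment is: q=False, x=False, o=True, h=False, e=False, s=False, l=False, i=False

Verification: With this assignment, all 34 clauses evaluate to true.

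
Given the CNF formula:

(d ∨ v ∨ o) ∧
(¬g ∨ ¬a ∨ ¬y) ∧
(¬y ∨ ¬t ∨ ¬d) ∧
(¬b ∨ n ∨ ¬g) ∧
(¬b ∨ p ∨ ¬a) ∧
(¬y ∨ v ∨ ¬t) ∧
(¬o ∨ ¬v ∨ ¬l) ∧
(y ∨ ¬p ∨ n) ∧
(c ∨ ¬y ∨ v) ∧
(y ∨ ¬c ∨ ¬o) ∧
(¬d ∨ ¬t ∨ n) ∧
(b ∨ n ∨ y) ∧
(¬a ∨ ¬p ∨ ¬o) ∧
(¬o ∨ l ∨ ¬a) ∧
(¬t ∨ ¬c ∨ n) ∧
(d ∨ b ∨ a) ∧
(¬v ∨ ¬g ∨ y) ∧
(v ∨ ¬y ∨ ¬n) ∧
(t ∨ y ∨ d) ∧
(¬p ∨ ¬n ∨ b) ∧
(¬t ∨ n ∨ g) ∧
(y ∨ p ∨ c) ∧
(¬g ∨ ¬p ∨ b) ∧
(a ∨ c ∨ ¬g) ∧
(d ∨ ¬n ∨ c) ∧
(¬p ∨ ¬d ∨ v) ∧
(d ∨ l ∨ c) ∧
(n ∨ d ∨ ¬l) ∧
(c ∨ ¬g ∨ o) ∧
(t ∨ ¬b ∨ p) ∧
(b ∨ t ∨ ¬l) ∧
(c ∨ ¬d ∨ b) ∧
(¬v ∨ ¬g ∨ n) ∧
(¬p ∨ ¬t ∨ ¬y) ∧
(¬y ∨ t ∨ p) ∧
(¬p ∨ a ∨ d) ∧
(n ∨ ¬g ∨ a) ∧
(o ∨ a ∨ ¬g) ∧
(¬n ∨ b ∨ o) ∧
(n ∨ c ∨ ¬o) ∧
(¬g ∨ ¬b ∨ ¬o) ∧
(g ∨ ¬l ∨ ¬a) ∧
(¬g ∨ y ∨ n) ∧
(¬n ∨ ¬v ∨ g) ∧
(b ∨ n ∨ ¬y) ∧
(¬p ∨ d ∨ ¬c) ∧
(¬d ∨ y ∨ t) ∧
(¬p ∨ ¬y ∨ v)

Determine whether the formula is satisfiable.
Yes

Yes, the formula is satisfiable.

One satisfying assignment is: v=False, c=True, n=True, p=False, d=True, o=False, g=False, t=True, a=False, b=True, l=False, y=False

Verification: With this assignment, all 48 clauses evaluate to true.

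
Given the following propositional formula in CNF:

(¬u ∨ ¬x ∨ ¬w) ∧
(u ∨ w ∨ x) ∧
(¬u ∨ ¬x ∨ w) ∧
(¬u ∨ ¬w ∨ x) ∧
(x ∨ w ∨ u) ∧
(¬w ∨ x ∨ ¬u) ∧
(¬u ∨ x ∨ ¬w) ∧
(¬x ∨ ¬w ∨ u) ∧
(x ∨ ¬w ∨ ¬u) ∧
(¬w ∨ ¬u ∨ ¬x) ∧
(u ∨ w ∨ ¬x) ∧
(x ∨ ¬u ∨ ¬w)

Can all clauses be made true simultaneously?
Yes

Yes, the formula is satisfiable.

One satisfying assignment is: x=False, u=False, w=True

Verification: With this assignment, all 12 clauses evaluate to true.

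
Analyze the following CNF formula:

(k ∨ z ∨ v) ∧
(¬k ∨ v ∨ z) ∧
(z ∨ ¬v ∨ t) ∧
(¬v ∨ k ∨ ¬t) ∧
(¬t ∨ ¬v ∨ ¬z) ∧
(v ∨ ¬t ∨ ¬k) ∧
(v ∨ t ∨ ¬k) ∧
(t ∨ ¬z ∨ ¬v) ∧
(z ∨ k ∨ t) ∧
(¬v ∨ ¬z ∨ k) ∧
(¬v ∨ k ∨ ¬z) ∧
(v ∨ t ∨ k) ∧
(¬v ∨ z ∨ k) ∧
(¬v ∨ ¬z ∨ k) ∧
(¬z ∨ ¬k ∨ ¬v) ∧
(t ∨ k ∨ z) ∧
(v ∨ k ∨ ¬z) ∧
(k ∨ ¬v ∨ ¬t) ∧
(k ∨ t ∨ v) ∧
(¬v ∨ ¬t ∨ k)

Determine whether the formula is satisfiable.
Yes

Yes, the formula is satisfiable.

One satisfying assignment is: t=True, k=True, v=True, z=False

Verification: With this assignment, all 20 clauses evaluate to true.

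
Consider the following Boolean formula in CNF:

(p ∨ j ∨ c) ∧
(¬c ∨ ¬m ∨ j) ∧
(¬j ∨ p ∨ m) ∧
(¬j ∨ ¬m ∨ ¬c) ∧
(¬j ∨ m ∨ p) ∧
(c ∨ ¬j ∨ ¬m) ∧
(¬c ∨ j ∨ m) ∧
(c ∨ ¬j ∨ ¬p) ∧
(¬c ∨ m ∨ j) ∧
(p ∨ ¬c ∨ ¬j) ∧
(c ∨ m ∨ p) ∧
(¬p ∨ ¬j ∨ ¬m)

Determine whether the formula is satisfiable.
Yes

Yes, the formula is satisfiable.

One satisfying assignment is: c=False, p=True, m=False, j=False

Verification: With this assignment, all 12 clauses evaluate to true.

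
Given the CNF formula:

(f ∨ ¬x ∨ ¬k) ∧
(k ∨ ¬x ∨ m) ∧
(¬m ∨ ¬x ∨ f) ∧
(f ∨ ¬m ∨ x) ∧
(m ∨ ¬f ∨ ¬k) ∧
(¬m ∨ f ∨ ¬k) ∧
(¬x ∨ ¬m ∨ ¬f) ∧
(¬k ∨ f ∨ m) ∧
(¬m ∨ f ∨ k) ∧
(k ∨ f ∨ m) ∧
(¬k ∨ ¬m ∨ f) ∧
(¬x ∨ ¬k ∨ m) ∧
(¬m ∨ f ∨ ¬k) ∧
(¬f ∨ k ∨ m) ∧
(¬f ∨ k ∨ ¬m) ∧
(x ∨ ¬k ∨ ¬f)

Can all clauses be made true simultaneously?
No

No, the formula is not satisfiable.

No assignment of truth values to the variables can make all 16 clauses true simultaneously.

The formula is UNSAT (unsatisfiable).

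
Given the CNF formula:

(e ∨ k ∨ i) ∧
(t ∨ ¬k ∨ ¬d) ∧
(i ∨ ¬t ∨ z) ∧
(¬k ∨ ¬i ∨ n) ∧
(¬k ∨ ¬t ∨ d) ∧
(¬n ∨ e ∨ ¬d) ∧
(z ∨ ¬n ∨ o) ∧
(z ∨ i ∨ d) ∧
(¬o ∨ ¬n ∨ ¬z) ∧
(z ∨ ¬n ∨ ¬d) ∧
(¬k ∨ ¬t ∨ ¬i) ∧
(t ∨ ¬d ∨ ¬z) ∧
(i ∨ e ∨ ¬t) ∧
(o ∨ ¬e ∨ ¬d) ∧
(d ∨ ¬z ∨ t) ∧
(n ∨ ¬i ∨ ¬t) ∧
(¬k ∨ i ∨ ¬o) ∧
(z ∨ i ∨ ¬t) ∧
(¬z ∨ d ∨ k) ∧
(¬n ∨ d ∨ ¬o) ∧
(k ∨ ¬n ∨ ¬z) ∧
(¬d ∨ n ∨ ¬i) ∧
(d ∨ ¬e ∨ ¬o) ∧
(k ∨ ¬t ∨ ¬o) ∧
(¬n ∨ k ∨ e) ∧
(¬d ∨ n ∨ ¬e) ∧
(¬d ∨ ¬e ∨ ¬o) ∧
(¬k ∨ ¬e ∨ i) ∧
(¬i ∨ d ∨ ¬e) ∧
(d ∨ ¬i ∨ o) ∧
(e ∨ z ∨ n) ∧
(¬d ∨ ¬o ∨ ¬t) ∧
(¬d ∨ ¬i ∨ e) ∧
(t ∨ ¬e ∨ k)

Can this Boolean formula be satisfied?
No

No, the formula is not satisfiable.

No assignment of truth values to the variables can make all 34 clauses true simultaneously.

The formula is UNSAT (unsatisfiable).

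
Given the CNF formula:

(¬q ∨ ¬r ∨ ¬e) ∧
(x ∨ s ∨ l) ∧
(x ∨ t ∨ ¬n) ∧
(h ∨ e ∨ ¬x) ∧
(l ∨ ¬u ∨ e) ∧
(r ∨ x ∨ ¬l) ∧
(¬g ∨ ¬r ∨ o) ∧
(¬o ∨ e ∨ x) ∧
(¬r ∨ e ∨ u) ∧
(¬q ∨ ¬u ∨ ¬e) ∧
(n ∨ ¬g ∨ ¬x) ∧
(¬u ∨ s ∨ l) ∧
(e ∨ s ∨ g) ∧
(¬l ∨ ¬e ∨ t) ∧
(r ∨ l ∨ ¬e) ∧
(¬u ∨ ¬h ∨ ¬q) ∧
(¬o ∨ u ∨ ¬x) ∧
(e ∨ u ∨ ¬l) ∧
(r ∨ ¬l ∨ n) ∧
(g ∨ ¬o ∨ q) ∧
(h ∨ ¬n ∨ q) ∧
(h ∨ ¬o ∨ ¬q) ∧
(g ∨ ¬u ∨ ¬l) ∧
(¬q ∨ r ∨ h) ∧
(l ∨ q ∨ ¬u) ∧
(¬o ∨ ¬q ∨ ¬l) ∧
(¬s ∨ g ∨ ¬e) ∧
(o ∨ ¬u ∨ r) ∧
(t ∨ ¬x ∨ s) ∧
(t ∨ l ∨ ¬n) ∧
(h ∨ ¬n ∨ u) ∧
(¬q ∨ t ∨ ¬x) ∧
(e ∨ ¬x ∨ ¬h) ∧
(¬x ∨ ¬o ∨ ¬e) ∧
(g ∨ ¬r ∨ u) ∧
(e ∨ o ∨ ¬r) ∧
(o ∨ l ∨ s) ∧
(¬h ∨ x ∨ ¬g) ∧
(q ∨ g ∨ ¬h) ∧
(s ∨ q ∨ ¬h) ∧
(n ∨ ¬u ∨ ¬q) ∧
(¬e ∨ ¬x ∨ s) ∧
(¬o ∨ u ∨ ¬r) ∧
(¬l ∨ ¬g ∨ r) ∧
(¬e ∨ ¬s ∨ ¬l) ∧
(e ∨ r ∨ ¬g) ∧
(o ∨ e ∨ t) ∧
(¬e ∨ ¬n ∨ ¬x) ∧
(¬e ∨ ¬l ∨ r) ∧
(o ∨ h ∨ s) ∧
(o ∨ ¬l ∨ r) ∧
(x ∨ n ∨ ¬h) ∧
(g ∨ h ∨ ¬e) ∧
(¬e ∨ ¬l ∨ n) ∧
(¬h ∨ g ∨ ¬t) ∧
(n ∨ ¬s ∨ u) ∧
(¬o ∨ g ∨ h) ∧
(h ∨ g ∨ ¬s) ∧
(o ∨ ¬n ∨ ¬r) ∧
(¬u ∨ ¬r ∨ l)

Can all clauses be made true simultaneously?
No

No, the formula is not satisfiable.

No assignment of truth values to the variables can make all 60 clauses true simultaneously.

The formula is UNSAT (unsatisfiable).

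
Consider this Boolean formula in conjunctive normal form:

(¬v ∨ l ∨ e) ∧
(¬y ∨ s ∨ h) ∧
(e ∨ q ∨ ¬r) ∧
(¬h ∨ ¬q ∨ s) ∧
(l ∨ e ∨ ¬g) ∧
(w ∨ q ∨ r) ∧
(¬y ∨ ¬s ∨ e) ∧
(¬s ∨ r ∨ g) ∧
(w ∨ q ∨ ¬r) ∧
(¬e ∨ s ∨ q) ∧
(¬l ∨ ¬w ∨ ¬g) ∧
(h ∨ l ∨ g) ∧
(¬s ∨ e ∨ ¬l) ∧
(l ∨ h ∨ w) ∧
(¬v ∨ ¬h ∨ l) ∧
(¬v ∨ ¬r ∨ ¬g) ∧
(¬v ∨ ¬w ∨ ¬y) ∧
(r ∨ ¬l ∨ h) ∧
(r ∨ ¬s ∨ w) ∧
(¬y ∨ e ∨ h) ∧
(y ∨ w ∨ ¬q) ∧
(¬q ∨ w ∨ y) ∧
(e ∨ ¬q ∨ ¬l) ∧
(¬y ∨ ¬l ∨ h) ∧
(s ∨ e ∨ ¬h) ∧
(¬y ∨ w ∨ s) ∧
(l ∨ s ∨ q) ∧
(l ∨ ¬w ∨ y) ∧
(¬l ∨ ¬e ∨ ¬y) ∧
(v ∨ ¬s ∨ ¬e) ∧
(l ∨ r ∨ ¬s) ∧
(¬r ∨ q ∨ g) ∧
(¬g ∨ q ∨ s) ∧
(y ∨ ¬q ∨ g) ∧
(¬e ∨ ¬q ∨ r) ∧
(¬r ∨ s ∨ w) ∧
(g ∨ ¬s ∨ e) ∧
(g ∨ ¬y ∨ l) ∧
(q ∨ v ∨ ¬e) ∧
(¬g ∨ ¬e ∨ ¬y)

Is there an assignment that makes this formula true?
No

No, the formula is not satisfiable.

No assignment of truth values to the variables can make all 40 clauses true simultaneously.

The formula is UNSAT (unsatisfiable).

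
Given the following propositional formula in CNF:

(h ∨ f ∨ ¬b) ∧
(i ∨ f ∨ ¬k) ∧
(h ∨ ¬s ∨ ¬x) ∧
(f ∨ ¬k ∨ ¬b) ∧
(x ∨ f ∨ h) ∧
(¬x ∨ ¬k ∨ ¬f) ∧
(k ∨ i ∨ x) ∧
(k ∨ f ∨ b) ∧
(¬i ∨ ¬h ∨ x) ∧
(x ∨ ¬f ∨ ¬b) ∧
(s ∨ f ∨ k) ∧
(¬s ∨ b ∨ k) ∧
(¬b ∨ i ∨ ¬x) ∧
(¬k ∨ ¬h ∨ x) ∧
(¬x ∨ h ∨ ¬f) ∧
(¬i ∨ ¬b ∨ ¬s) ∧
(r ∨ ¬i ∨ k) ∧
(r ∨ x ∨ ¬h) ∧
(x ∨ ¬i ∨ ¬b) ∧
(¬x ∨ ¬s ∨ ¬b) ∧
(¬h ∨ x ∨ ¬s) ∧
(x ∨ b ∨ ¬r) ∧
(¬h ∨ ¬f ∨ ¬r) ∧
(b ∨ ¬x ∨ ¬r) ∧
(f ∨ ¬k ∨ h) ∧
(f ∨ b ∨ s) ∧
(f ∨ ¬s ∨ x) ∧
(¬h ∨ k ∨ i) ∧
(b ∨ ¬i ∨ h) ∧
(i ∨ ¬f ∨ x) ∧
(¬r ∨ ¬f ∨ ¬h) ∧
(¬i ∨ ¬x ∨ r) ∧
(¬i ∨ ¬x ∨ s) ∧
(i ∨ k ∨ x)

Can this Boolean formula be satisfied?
No

No, the formula is not satisfiable.

No assignment of truth values to the variables can make all 34 clauses true simultaneously.

The formula is UNSAT (unsatisfiable).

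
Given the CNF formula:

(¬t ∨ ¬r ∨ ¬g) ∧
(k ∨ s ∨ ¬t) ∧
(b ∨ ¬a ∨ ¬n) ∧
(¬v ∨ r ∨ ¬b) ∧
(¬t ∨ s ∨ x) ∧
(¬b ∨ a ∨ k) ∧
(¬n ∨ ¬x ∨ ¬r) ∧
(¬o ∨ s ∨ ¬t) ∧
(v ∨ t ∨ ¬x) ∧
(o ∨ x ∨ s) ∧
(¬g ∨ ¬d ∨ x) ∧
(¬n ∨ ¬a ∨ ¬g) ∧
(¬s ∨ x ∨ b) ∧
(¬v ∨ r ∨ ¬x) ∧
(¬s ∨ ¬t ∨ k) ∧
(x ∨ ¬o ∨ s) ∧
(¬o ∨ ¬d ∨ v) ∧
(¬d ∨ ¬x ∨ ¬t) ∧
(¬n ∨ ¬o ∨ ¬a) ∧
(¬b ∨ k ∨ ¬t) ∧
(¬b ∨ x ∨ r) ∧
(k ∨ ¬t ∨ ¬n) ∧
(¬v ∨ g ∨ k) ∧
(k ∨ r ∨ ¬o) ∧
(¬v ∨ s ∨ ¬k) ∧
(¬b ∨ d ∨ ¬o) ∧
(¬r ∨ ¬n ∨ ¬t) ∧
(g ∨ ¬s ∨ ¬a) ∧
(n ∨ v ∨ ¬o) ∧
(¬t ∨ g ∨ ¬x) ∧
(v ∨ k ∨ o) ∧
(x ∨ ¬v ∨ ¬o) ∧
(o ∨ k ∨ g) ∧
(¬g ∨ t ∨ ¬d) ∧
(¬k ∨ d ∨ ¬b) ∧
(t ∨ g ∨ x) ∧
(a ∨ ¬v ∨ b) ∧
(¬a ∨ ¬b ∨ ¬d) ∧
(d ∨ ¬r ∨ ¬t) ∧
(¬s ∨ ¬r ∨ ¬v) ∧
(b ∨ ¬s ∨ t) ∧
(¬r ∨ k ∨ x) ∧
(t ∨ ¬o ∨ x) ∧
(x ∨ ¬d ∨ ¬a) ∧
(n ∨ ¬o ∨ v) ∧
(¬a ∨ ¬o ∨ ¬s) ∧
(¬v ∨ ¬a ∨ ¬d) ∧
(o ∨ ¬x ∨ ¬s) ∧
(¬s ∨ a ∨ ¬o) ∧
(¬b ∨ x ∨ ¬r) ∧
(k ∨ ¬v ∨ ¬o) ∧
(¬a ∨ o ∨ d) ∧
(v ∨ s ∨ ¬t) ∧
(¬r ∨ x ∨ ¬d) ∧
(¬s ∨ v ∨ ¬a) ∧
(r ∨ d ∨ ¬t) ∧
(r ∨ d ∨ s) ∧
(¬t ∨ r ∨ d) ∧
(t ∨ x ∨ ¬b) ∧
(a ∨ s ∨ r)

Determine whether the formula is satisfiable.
No

No, the formula is not satisfiable.

No assignment of truth values to the variables can make all 60 clauses true simultaneously.

The formula is UNSAT (unsatisfiable).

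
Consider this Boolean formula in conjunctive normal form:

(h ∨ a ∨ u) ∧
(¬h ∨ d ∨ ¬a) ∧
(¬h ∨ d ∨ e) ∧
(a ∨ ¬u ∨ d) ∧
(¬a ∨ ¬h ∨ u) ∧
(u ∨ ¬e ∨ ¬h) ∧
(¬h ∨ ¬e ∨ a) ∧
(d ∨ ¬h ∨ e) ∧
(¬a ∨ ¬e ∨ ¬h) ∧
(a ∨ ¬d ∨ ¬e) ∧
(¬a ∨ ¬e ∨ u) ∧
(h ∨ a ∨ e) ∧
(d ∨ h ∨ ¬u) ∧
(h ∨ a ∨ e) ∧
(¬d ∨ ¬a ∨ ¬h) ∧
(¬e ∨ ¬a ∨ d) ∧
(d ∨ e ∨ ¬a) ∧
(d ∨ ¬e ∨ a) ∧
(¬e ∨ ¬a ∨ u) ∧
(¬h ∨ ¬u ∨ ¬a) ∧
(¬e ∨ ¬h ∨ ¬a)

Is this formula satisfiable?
Yes

Yes, the formula is satisfiable.

One satisfying assignment is: h=False, u=False, d=True, a=True, e=False

Verification: With this assignment, all 21 clauses evaluate to true.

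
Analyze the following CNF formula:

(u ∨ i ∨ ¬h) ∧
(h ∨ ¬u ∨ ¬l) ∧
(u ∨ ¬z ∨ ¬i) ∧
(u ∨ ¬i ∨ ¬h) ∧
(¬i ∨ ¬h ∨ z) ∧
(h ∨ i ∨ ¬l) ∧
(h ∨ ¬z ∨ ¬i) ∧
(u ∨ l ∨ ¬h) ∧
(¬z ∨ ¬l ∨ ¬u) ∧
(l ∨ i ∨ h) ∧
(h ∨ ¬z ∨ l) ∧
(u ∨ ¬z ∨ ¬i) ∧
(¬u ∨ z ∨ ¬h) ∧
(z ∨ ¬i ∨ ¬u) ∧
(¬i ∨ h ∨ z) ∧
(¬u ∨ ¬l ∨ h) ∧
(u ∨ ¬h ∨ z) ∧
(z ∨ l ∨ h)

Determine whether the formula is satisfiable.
Yes

Yes, the formula is satisfiable.

One satisfying assignment is: u=True, l=False, i=False, h=True, z=True

Verification: With this assignment, all 18 clauses evaluate to true.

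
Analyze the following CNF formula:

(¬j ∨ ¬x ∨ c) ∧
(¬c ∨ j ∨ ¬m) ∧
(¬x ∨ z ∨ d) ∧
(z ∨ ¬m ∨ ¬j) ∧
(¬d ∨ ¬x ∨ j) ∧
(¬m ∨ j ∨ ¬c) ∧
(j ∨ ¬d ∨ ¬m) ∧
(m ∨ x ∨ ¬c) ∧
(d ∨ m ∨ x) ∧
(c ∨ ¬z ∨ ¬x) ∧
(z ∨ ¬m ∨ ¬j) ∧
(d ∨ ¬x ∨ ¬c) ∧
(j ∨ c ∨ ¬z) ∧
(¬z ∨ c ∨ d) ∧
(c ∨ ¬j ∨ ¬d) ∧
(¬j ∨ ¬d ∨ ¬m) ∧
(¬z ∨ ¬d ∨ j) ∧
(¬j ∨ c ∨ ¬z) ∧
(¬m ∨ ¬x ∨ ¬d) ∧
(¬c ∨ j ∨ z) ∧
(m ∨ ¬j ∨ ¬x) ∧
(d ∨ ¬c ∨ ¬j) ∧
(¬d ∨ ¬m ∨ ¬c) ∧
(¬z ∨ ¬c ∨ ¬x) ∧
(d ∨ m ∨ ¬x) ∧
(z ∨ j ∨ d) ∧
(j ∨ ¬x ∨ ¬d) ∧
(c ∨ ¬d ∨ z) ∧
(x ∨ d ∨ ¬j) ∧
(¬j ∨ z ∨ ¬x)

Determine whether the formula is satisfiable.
No

No, the formula is not satisfiable.

No assignment of truth values to the variables can make all 30 clauses true simultaneously.

The formula is UNSAT (unsatisfiable).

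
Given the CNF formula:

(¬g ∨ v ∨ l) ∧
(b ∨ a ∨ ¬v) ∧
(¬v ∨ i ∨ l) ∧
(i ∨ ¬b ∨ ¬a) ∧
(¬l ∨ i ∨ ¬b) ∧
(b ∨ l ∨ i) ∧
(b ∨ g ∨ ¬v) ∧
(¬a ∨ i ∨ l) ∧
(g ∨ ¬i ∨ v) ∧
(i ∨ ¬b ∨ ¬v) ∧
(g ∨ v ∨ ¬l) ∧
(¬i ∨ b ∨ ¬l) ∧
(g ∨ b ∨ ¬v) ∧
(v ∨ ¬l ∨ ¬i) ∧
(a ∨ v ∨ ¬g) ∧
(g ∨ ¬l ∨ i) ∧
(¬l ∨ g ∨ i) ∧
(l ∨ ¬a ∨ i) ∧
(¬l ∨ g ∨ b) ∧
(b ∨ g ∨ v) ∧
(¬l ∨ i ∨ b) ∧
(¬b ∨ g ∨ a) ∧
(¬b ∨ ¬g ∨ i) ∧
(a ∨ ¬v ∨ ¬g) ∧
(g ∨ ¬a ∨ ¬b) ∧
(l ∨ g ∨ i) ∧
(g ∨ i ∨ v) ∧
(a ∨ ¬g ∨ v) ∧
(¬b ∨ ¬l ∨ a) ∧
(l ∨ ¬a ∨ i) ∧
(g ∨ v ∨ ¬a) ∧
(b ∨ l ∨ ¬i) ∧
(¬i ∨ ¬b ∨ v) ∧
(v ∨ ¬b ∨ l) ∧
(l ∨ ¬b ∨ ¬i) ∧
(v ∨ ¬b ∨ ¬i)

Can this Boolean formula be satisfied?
Yes

Yes, the formula is satisfiable.

One satisfying assignment is: g=True, a=True, l=True, v=True, b=True, i=True

Verification: With this assignment, all 36 clauses evaluate to true.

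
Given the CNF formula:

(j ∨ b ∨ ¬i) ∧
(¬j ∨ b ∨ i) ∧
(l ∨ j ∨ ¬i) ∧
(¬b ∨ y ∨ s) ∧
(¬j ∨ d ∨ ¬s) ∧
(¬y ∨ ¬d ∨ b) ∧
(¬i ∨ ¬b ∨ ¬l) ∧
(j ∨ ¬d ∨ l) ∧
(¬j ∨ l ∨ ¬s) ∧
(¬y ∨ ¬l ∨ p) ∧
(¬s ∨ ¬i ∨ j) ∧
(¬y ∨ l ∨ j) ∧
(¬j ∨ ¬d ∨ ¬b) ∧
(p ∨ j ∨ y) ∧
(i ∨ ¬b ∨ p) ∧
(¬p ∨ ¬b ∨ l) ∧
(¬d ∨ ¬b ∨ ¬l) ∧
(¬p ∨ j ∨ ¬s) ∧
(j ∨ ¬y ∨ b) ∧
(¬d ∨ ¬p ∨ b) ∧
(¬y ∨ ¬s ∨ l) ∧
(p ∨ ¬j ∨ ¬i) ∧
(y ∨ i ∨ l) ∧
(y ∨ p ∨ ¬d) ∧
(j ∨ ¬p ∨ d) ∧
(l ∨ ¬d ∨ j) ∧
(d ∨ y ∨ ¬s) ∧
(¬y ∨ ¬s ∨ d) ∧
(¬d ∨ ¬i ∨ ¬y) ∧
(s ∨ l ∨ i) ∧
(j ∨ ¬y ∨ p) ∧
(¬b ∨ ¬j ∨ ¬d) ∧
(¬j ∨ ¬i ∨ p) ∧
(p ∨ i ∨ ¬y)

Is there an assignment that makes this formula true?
Yes

Yes, the formula is satisfiable.

One satisfying assignment is: y=False, d=False, b=False, i=True, l=False, s=False, j=True, p=True

Verification: With this assignment, all 34 clauses evaluate to true.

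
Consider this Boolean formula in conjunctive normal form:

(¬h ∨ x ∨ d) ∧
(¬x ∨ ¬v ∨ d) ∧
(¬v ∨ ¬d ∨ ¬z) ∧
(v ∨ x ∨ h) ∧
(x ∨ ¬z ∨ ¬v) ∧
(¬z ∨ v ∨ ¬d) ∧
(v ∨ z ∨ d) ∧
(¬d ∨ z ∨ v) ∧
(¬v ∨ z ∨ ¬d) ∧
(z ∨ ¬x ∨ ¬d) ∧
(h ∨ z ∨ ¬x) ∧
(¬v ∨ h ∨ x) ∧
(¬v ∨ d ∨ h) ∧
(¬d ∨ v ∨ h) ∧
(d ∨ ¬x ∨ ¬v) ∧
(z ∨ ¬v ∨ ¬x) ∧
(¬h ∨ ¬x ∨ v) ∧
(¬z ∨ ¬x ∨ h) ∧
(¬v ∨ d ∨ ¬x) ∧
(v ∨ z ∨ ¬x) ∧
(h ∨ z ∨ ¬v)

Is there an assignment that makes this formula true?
No

No, the formula is not satisfiable.

No assignment of truth values to the variables can make all 21 clauses true simultaneously.

The formula is UNSAT (unsatisfiable).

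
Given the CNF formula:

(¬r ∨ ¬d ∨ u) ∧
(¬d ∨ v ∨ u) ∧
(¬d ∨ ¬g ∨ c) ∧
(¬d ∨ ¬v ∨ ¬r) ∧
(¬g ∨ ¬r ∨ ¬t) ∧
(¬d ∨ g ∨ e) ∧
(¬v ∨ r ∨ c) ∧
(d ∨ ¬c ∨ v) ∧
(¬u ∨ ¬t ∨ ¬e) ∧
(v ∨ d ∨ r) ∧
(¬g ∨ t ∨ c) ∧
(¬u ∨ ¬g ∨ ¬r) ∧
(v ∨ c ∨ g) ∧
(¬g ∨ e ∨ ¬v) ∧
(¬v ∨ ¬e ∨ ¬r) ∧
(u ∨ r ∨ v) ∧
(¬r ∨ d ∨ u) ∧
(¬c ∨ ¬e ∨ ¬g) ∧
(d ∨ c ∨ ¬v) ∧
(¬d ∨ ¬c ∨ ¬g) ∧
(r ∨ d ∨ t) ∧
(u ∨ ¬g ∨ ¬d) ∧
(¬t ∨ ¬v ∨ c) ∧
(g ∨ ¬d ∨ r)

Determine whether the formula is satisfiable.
Yes

Yes, the formula is satisfiable.

One satisfying assignment is: u=True, g=False, e=False, d=False, c=True, r=True, v=True, t=False

Verification: With this assignment, all 24 clauses evaluate to true.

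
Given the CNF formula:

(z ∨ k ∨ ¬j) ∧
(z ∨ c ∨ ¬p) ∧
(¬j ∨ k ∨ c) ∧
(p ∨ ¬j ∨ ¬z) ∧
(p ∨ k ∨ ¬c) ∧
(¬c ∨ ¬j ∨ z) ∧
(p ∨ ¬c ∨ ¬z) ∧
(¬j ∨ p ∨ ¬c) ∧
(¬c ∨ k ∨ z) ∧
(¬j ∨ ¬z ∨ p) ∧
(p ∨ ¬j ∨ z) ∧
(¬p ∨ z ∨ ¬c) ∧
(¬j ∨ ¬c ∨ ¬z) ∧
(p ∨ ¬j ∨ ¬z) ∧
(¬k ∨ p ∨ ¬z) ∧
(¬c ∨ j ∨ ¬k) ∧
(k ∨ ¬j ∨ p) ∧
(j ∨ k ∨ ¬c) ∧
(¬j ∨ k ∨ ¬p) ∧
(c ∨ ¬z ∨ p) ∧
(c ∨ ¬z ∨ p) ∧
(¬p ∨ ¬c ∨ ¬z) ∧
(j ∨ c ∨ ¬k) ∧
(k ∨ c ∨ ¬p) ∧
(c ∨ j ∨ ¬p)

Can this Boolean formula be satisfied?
Yes

Yes, the formula is satisfiable.

One satisfying assignment is: c=False, p=False, j=False, z=False, k=False

Verification: With this assignment, all 25 clauses evaluate to true.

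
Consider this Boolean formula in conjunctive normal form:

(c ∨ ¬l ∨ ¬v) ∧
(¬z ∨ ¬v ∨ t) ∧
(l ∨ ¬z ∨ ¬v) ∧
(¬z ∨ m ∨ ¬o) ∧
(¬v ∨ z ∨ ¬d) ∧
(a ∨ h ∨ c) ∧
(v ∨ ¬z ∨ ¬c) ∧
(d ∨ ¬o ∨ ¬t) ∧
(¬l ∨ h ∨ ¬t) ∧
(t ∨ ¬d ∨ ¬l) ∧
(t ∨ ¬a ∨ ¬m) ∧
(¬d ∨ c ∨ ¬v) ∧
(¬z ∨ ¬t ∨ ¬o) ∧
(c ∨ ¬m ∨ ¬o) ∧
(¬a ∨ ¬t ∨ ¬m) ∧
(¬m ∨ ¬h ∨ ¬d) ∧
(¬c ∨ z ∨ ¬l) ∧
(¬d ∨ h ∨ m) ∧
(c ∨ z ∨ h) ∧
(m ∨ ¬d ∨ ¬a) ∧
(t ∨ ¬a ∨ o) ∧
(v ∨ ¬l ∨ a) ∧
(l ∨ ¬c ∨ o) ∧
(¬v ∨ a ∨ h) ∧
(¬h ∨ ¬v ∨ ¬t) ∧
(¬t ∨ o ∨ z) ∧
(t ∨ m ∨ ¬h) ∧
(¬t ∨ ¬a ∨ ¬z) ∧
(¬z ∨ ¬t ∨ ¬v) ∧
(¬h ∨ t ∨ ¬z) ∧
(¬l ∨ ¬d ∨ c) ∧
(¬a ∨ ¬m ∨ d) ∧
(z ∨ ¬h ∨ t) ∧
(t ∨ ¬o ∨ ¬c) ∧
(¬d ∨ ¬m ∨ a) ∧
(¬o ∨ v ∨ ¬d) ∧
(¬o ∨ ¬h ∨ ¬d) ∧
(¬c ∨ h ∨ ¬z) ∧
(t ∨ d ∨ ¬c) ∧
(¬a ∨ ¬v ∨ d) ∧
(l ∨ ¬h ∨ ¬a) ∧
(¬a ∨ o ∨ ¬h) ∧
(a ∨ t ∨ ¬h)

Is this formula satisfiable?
Yes

Yes, the formula is satisfiable.

One satisfying assignment is: o=False, a=False, t=True, l=False, v=False, d=False, c=False, z=True, h=True, m=False

Verification: With this assignment, all 43 clauses evaluate to true.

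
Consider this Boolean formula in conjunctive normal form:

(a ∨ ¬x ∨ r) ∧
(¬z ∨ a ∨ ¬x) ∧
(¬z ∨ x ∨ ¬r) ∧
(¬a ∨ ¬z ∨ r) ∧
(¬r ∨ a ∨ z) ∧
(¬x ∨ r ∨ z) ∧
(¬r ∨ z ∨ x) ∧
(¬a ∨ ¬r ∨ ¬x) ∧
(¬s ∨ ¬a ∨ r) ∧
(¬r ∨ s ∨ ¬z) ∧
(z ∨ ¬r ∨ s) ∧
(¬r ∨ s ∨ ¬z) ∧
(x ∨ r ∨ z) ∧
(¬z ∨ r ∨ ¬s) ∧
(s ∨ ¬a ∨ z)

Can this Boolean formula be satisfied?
Yes

Yes, the formula is satisfiable.

One satisfying assignment is: a=False, z=True, r=False, x=False, s=False

Verification: With this assignment, all 15 clauses evaluate to true.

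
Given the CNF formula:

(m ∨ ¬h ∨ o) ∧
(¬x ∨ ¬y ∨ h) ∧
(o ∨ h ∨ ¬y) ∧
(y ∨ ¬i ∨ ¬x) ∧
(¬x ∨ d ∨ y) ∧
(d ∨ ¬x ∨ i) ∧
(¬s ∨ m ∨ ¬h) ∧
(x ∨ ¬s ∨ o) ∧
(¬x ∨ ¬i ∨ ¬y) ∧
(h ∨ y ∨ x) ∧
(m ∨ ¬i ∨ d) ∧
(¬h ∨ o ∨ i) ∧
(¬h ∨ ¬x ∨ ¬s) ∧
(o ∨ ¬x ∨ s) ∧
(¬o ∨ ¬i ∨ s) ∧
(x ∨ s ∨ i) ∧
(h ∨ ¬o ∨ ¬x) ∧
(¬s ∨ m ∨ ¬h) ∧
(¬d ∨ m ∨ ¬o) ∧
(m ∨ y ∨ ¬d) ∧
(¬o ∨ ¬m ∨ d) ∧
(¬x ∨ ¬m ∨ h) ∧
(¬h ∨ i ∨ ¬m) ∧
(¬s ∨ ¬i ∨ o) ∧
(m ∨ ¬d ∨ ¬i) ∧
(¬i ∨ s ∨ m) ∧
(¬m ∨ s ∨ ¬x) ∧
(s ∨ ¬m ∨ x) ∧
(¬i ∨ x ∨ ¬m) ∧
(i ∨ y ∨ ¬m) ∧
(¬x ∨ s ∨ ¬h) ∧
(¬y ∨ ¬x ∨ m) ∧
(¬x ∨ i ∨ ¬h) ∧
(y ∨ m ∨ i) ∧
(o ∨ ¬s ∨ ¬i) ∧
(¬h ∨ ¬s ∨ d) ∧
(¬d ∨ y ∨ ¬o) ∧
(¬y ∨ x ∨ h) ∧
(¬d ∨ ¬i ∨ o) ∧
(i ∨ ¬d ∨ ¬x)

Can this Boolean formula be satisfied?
No

No, the formula is not satisfiable.

No assignment of truth values to the variables can make all 40 clauses true simultaneously.

The formula is UNSAT (unsatisfiable).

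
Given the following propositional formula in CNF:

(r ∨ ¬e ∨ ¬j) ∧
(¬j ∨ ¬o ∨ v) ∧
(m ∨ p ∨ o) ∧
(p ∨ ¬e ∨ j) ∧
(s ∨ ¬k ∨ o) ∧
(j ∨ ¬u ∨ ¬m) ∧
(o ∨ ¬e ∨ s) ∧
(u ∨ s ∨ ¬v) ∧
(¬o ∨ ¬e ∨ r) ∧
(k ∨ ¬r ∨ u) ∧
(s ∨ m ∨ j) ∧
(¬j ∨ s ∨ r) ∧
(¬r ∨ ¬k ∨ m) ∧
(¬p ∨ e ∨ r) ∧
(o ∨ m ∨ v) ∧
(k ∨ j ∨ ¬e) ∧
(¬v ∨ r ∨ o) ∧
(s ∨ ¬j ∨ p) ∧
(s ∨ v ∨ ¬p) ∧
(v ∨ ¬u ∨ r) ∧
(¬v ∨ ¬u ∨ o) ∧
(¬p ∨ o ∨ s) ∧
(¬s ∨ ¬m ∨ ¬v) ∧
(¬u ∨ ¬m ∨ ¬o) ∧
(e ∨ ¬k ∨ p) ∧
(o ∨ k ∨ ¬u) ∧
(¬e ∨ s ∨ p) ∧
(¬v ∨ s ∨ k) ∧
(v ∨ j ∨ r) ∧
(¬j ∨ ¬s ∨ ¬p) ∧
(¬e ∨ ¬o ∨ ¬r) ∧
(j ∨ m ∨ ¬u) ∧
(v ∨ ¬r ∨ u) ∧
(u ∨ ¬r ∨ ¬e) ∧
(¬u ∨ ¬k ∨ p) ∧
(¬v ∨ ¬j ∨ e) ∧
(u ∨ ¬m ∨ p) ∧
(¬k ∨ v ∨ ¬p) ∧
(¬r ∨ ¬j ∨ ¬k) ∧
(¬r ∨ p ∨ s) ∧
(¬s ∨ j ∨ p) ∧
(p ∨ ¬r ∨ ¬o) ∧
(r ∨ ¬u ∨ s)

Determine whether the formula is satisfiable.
No

No, the formula is not satisfiable.

No assignment of truth values to the variables can make all 43 clauses true simultaneously.

The formula is UNSAT (unsatisfiable).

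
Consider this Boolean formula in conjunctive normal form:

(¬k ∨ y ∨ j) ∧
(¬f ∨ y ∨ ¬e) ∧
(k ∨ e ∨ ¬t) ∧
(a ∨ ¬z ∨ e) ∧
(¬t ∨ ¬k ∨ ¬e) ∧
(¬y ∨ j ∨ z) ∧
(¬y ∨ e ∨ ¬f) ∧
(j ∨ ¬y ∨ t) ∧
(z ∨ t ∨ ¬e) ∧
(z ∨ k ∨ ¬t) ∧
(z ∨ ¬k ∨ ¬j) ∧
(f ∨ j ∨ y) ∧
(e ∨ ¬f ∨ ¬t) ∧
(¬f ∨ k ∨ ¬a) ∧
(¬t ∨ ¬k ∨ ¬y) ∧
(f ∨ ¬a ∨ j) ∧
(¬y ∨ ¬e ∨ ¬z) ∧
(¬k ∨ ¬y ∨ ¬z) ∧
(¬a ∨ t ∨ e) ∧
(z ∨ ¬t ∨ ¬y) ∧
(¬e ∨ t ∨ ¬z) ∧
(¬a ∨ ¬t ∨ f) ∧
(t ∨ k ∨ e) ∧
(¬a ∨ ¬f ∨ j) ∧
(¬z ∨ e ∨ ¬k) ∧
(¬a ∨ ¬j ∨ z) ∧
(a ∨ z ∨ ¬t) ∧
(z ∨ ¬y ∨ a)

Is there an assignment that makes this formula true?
Yes

Yes, the formula is satisfiable.

One satisfying assignment is: z=True, k=False, j=True, e=True, a=False, y=False, f=False, t=True

Verification: With this assignment, all 28 clauses evaluate to true.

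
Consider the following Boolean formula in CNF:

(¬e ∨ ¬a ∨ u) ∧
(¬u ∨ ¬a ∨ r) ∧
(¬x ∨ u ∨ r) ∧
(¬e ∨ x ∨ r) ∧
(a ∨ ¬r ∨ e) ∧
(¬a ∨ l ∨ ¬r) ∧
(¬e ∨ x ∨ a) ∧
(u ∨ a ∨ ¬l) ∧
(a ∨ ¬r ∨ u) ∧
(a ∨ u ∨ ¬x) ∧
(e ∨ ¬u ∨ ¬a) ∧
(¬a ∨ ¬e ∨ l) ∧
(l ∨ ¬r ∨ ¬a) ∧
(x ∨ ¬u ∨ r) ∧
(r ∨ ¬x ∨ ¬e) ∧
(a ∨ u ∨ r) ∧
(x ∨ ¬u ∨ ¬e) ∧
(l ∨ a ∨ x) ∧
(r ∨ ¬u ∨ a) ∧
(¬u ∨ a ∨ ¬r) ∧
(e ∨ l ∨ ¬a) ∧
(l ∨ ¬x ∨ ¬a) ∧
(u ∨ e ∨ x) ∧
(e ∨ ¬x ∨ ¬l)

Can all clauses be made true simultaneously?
Yes

Yes, the formula is satisfiable.

One satisfying assignment is: a=True, x=True, l=True, r=True, u=True, e=True

Verification: With this assignment, all 24 clauses evaluate to true.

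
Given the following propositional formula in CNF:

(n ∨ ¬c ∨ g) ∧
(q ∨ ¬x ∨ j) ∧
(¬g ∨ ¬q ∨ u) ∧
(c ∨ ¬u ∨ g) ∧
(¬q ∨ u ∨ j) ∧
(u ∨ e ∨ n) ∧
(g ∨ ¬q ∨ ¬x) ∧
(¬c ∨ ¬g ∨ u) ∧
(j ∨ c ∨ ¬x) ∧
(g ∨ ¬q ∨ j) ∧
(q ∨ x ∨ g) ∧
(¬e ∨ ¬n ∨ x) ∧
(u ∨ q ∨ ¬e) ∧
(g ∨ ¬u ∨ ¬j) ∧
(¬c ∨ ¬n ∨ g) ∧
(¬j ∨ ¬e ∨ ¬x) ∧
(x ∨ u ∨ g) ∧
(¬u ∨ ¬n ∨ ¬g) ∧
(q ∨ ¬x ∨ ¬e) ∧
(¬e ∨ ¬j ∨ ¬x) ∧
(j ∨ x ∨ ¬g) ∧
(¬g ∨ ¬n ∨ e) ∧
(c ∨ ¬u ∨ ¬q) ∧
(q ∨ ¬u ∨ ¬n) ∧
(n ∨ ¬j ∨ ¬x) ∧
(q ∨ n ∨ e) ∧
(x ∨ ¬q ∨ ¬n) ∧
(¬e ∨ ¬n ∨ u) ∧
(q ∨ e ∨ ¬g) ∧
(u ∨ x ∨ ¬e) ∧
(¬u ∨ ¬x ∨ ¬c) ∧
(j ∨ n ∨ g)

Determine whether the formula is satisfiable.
Yes

Yes, the formula is satisfiable.

One satisfying assignment is: e=False, q=True, g=True, x=False, j=True, u=True, n=False, c=True

Verification: With this assignment, all 32 clauses evaluate to true.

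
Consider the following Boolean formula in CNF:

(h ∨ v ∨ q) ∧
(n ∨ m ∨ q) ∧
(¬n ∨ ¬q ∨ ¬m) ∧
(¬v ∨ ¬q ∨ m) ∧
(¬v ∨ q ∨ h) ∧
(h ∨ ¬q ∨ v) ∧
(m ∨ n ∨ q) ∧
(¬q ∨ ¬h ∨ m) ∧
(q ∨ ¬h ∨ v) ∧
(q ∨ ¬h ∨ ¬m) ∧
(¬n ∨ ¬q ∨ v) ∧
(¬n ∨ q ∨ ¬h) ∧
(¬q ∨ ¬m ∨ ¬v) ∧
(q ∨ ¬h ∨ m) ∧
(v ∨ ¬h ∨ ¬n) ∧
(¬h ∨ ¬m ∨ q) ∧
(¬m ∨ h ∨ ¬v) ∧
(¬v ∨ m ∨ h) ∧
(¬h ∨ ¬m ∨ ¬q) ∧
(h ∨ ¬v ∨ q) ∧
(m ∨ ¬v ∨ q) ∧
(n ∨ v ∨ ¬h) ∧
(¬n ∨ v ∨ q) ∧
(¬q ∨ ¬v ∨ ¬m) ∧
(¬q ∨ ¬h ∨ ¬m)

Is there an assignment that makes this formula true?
No

No, the formula is not satisfiable.

No assignment of truth values to the variables can make all 25 clauses true simultaneously.

The formula is UNSAT (unsatisfiable).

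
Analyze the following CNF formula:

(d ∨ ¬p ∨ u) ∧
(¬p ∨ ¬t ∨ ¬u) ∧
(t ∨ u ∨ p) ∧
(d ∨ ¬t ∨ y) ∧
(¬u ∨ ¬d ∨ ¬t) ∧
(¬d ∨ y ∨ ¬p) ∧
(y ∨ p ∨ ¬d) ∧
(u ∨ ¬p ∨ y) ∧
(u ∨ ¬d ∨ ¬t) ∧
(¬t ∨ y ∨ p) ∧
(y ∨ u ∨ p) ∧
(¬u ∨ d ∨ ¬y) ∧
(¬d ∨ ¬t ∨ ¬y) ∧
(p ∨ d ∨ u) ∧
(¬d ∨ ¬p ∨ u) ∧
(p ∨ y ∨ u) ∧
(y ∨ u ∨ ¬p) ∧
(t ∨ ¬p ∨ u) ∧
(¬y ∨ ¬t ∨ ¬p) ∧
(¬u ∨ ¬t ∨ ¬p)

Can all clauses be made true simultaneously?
Yes

Yes, the formula is satisfiable.

One satisfying assignment is: y=False, u=True, d=False, p=True, t=False

Verification: With this assignment, all 20 clauses evaluate to true.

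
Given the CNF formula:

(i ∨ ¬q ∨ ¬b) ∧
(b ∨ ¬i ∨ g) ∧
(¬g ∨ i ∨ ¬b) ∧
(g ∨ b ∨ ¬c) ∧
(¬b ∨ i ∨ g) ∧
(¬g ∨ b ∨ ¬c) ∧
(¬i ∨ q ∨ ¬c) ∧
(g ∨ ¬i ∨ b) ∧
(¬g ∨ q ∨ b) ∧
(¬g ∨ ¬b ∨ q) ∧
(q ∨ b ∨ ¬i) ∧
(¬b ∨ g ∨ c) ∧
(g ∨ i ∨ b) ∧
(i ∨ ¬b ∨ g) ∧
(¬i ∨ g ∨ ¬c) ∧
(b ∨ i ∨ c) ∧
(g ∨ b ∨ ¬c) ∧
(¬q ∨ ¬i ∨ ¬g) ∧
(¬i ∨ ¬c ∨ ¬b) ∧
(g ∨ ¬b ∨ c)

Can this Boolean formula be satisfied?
No

No, the formula is not satisfiable.

No assignment of truth values to the variables can make all 20 clauses true simultaneously.

The formula is UNSAT (unsatisfiable).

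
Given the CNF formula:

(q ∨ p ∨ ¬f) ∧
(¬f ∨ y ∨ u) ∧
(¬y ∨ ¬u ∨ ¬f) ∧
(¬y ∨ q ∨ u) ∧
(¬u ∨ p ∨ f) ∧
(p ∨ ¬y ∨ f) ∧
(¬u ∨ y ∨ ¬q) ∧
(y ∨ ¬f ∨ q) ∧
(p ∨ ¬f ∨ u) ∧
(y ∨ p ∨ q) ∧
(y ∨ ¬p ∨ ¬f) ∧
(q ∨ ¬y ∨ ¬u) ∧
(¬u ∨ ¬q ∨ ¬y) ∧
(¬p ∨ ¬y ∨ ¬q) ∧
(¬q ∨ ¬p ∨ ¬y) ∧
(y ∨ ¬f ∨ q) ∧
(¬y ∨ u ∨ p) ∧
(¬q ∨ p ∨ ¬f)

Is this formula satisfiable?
Yes

Yes, the formula is satisfiable.

One satisfying assignment is: q=False, f=False, y=False, u=False, p=True

Verification: With this assignment, all 18 clauses evaluate to true.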